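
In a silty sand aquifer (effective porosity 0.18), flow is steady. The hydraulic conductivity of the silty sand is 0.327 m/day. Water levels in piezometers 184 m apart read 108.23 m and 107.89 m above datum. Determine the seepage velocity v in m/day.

0.00336

Hydraulic gradient i = (108.23 − 107.89) / 184 = 0.34 / 184 = 0.001848.
Darcy flux q = K · i = 0.3270 × 0.001848 = 0.0006042 m/day.
Seepage velocity v = q / n_e = 0.0006042 / 0.18 = 0.003357 m/day.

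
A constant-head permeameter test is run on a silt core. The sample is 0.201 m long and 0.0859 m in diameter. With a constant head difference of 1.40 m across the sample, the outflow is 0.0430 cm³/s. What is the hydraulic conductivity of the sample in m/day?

Cross-sectional area A = π·(d/2)² = π × (0.0859/2)² = 0.005795 m².
Convert discharge: 0.0430 cm³/s = 4.300e-08 m³/s.
Darcy's law rearranged: K = Q·L / (A·Δh) = 4.300e-08 × 0.201 / (0.005795 × 1.40) = 1.065e-06 m/s = 0.09204 m/day.

0.0920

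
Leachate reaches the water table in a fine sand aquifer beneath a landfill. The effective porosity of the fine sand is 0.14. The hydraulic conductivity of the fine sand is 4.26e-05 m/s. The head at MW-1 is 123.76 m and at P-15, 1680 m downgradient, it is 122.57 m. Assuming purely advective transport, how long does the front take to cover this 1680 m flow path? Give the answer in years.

Convert K: 4.26e-05 m/s × 86400 = 3.681 m/day.
Hydraulic gradient i = (123.76 − 122.57) / 1680 = 1.19 / 1680 = 0.0007083.
Darcy flux q = K · i = 3.681 × 0.0007083 = 0.002607 m/day.
Seepage velocity v = q / n_e = 0.002607 / 0.14 = 0.01862 m/day.
Travel time t = L / v = 1680 / 0.01862 = 90214 days = 247.0 years.

247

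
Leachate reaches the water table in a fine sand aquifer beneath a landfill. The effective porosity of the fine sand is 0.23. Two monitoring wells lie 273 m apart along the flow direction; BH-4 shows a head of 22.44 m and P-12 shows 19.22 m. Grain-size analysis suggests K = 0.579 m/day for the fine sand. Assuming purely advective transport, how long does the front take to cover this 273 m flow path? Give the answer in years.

Hydraulic gradient i = (22.44 − 19.22) / 273 = 3.22 / 273 = 0.01179.
Darcy flux q = K · i = 0.5790 × 0.01179 = 0.006829 m/day.
Seepage velocity v = q / n_e = 0.006829 / 0.23 = 0.02969 m/day.
Travel time t = L / v = 273 / 0.02969 = 9194 days = 25.17 years.

25.2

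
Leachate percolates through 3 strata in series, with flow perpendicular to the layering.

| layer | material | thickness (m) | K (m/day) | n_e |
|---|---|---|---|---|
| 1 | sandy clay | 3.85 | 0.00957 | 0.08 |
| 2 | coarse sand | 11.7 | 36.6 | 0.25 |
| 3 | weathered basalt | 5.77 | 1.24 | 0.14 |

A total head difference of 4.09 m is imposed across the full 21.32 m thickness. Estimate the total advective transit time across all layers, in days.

402

With flow normal to the layers, continuity requires the same specific discharge q through every layer.
Σ(b_i/K_i) = 3.85/0.00957 + 11.7/36.6 + 5.77/1.24 = 407.3 d.
q = Δh / Σ(b_i/K_i) = 4.09 / 407.3 = 0.01004 m/day.
In each layer the seepage velocity is v_i = q/n_i, so the layer transit time is t_i = b_i·n_i / q:
  layer 1 (sandy clay): t_1 = 3.85 × 0.08 / 0.01004 = 30.67 d
  layer 2 (coarse sand): t_2 = 11.7 × 0.25 / 0.01004 = 291.3 d
  layer 3 (weathered basalt): t_3 = 5.77 × 0.14 / 0.01004 = 80.44 d
Total t = Σ t_i = 402.4 days.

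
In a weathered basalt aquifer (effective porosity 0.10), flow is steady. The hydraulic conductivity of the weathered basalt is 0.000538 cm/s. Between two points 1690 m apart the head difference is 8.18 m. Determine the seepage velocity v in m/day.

Convert K: 0.000538 cm/s × 864 = 0.4648 m/day.
Hydraulic gradient i = Δh / L = 8.18 / 1690 = 0.004840.
Darcy flux q = K · i = 0.4648 × 0.004840 = 0.002250 m/day.
Seepage velocity v = q / n_e = 0.002250 / 0.10 = 0.02250 m/day.

0.0225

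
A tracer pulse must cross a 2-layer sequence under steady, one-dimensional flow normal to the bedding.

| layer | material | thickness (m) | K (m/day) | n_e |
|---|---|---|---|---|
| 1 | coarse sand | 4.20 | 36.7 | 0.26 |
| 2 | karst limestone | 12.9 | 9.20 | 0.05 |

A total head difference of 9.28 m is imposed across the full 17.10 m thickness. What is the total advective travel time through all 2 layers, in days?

0.284

With flow normal to the layers, continuity requires the same specific discharge q through every layer.
Σ(b_i/K_i) = 4.20/36.7 + 12.9/9.20 = 1.517 d.
q = Δh / Σ(b_i/K_i) = 9.28 / 1.517 = 6.119 m/day.
In each layer the seepage velocity is v_i = q/n_i, so the layer transit time is t_i = b_i·n_i / q:
  layer 1 (coarse sand): t_1 = 4.20 × 0.26 / 6.119 = 0.1785 d
  layer 2 (karst limestone): t_2 = 12.9 × 0.05 / 6.119 = 0.1054 d
Total t = Σ t_i = 0.2839 days.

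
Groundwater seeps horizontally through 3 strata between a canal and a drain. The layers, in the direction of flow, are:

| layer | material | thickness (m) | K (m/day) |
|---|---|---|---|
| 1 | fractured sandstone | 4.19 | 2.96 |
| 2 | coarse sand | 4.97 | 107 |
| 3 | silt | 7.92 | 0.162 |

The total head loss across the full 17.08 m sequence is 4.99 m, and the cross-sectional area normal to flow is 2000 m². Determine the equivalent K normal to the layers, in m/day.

Flow is perpendicular to layering, so the layers act in series and the equivalent K is the thickness-weighted harmonic mean.
Total thickness L = 4.19 + 4.97 + 7.92 = 17.08 m.
Σ(b_i/K_i) = 4.19/2.96 + 4.97/107 + 7.92/0.162 = 50.35 d.
K_eq = L / Σ(b_i/K_i) = 17.08 / 50.35 = 0.3392 m/day.

0.339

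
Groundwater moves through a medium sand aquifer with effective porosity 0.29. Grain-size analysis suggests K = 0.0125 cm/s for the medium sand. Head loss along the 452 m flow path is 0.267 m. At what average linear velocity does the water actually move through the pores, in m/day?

Convert K: 0.0125 cm/s × 864 = 10.80 m/day.
Hydraulic gradient i = Δh / L = 0.267 / 452 = 0.0005907.
Darcy flux q = K · i = 10.80 × 0.0005907 = 0.006380 m/day.
Seepage velocity v = q / n_e = 0.006380 / 0.29 = 0.02200 m/day.

0.0220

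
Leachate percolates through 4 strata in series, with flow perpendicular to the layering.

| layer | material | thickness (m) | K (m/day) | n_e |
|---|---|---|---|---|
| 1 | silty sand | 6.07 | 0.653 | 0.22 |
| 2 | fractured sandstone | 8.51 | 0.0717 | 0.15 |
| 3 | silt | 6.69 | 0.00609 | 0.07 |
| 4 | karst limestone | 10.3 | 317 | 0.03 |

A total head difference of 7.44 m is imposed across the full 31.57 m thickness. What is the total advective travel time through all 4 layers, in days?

559

With flow normal to the layers, continuity requires the same specific discharge q through every layer.
Σ(b_i/K_i) = 6.07/0.653 + 8.51/0.0717 + 6.69/0.00609 + 10.3/317 = 1227 d.
q = Δh / Σ(b_i/K_i) = 7.44 / 1227 = 0.006066 m/day.
In each layer the seepage velocity is v_i = q/n_i, so the layer transit time is t_i = b_i·n_i / q:
  layer 1 (silty sand): t_1 = 6.07 × 0.22 / 0.006066 = 220.2 d
  layer 2 (fractured sandstone): t_2 = 8.51 × 0.15 / 0.006066 = 210.4 d
  layer 3 (silt): t_3 = 6.69 × 0.07 / 0.006066 = 77.20 d
  layer 4 (karst limestone): t_4 = 10.3 × 0.03 / 0.006066 = 50.94 d
Total t = Σ t_i = 558.7 days.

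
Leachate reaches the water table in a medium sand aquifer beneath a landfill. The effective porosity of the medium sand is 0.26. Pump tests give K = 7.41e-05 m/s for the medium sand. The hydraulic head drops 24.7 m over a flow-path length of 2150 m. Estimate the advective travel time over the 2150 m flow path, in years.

Convert K: 7.41e-05 m/s × 86400 = 6.402 m/day.
Hydraulic gradient i = Δh / L = 24.7 / 2150 = 0.01149.
Darcy flux q = K · i = 6.402 × 0.01149 = 0.07355 m/day.
Seepage velocity v = q / n_e = 0.07355 / 0.26 = 0.2829 m/day.
Travel time t = L / v = 2150 / 0.2829 = 7600 days = 20.81 years.

20.8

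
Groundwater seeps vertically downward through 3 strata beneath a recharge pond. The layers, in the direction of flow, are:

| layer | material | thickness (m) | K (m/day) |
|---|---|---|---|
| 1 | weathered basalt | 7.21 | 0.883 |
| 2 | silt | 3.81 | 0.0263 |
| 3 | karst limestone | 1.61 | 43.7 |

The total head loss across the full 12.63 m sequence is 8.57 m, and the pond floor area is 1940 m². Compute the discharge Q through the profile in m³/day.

Flow is perpendicular to layering, so the layers act in series and the equivalent K is the thickness-weighted harmonic mean.
Total thickness L = 7.21 + 3.81 + 1.61 = 12.63 m.
Σ(b_i/K_i) = 7.21/0.883 + 3.81/0.0263 + 1.61/43.7 = 153.1 d.
K_eq = L / Σ(b_i/K_i) = 12.63 / 153.1 = 0.08251 m/day.
Q = K_eq · A · (Δh/L) = 0.08251 × 1940 × (8.57/12.63) = 108.6 m³/day.

109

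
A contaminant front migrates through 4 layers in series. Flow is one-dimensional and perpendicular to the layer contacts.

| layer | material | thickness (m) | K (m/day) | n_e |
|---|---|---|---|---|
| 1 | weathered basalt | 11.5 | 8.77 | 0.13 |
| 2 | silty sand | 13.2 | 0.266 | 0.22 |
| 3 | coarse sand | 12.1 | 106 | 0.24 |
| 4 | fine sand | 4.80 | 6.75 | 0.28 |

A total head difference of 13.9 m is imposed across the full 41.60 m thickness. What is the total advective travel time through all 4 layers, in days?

32.2

With flow normal to the layers, continuity requires the same specific discharge q through every layer.
Σ(b_i/K_i) = 11.5/8.77 + 13.2/0.266 + 12.1/106 + 4.80/6.75 = 51.76 d.
q = Δh / Σ(b_i/K_i) = 13.9 / 51.76 = 0.2685 m/day.
In each layer the seepage velocity is v_i = q/n_i, so the layer transit time is t_i = b_i·n_i / q:
  layer 1 (weathered basalt): t_1 = 11.5 × 0.13 / 0.2685 = 5.567 d
  layer 2 (silty sand): t_2 = 13.2 × 0.22 / 0.2685 = 10.81 d
  layer 3 (coarse sand): t_3 = 12.1 × 0.24 / 0.2685 = 10.81 d
  layer 4 (fine sand): t_4 = 4.80 × 0.28 / 0.2685 = 5.005 d
Total t = Σ t_i = 32.20 days.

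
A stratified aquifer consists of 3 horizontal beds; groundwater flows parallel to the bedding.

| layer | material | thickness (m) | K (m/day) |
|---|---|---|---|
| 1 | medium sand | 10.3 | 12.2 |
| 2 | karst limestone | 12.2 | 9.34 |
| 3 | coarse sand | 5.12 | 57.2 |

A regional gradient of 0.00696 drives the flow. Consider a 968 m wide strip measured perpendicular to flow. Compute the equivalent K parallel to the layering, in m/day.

Flow is parallel to layering, so each bed carries its own Darcy discharge and the transmissivities add.
Σ(K_i·b_i) = 12.2×10.3 + 9.34×12.2 + 57.2×5.12 = 532.5 m²/day.
Total thickness b = 27.62 m, so K_eq = Σ(K_i·b_i)/b = 19.28 m/day.

19.3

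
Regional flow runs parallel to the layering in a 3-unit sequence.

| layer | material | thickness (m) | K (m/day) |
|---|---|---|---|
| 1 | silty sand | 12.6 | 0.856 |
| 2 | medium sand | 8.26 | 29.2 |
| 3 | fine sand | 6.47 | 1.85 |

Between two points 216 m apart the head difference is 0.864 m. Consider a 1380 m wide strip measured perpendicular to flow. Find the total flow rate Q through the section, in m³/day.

1460

Flow is parallel to layering, so each bed carries its own Darcy discharge and the transmissivities add.
Σ(K_i·b_i) = 0.856×12.6 + 29.2×8.26 + 1.85×6.47 = 263.9 m²/day.
Hydraulic gradient i = Δh / L = 0.864 / 216 = 0.004000.
Q = Σ(K_i·b_i) · W · i = 263.9 × 1380 × 0.004000 = 1457 m³/day.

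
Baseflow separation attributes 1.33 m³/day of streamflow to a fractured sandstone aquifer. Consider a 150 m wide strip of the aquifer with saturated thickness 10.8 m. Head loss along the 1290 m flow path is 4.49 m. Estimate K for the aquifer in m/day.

0.236

Cross-sectional area A = 150 × 10.8 = 1620 m².
Hydraulic gradient i = Δh / L = 4.49 / 1290 = 0.003481.
From Q = K·A·i, K = Q / (A·i) = 1.33 / (1620 × 0.003481) = 0.2359 m/day.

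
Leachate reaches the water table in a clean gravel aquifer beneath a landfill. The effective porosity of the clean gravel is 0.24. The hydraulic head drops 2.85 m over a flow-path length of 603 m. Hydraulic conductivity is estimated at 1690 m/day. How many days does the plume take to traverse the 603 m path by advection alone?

18.1

Hydraulic gradient i = Δh / L = 2.85 / 603 = 0.004726.
Darcy flux q = K · i = 1690 × 0.004726 = 7.988 m/day.
Seepage velocity v = q / n_e = 7.988 / 0.24 = 33.28 m/day.
Travel time t = L / v = 603 / 33.28 = 18.12 days.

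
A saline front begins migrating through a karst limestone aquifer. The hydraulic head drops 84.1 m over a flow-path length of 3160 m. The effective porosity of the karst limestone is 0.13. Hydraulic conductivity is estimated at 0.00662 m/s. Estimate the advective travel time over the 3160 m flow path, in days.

27.0

Convert K: 0.00662 m/s × 86400 = 572.0 m/day.
Hydraulic gradient i = Δh / L = 84.1 / 3160 = 0.02661.
Darcy flux q = K · i = 572.0 × 0.02661 = 15.22 m/day.
Seepage velocity v = q / n_e = 15.22 / 0.13 = 117.1 m/day.
Travel time t = L / v = 3160 / 117.1 = 26.99 days.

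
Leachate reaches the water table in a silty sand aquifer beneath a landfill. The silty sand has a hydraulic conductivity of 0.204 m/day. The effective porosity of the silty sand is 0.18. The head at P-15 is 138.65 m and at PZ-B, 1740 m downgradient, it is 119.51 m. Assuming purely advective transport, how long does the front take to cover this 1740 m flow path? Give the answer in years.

382

Hydraulic gradient i = (138.65 − 119.51) / 1740 = 19.14 / 1740 = 0.01100.
Darcy flux q = K · i = 0.2040 × 0.01100 = 0.002244 m/day.
Seepage velocity v = q / n_e = 0.002244 / 0.18 = 0.01247 m/day.
Travel time t = L / v = 1740 / 0.01247 = 1.396e+05 days = 382.1 years.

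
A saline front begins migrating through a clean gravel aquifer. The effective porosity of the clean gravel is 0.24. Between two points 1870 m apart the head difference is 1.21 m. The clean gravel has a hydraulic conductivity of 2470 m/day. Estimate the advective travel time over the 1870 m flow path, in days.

Hydraulic gradient i = Δh / L = 1.21 / 1870 = 0.0006471.
Darcy flux q = K · i = 2470 × 0.0006471 = 1.598 m/day.
Seepage velocity v = q / n_e = 1.598 / 0.24 = 6.659 m/day.
Travel time t = L / v = 1870 / 6.659 = 280.8 days.

281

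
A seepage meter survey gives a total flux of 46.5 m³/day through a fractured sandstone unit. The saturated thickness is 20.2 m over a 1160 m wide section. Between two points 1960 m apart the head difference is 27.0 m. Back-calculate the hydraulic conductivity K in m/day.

Cross-sectional area A = 1160 × 20.2 = 23432 m².
Hydraulic gradient i = Δh / L = 27.0 / 1960 = 0.01378.
From Q = K·A·i, K = Q / (A·i) = 46.5 / (23432 × 0.01378) = 0.1441 m/day.

0.144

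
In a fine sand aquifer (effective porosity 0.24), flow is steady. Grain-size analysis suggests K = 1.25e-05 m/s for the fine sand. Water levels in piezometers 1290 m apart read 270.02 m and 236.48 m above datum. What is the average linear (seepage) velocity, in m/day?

Convert K: 1.25e-05 m/s × 86400 = 1.080 m/day.
Hydraulic gradient i = (270.02 − 236.48) / 1290 = 33.54 / 1290 = 0.02600.
Darcy flux q = K · i = 1.080 × 0.02600 = 0.02808 m/day.
Seepage velocity v = q / n_e = 0.02808 / 0.24 = 0.1170 m/day.

0.117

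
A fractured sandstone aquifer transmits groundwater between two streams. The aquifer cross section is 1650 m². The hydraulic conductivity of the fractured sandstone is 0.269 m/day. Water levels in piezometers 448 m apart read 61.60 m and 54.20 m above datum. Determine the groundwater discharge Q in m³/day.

Hydraulic gradient i = (61.60 − 54.20) / 448 = 7.4 / 448 = 0.01652.
Darcy's law: Q = K · A · i = 0.2690 × 1650 × 0.01652 = 7.331 m³/day.

7.33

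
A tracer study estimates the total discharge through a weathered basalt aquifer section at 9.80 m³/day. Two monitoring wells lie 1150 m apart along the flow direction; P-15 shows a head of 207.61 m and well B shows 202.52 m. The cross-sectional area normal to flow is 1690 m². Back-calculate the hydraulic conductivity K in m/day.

1.31

Hydraulic gradient i = (207.61 − 202.52) / 1150 = 5.09 / 1150 = 0.004426.
From Q = K·A·i, K = Q / (A·i) = 9.80 / (1690 × 0.004426) = 1.310 m/day.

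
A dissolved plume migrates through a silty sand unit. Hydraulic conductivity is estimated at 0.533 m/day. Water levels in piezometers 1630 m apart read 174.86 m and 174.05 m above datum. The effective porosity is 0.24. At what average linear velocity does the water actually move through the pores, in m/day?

0.00110

Hydraulic gradient i = (174.86 − 174.05) / 1630 = 0.81 / 1630 = 0.0004969.
Darcy flux q = K · i = 0.5330 × 0.0004969 = 0.0002649 m/day.
Seepage velocity v = q / n_e = 0.0002649 / 0.24 = 0.001104 m/day.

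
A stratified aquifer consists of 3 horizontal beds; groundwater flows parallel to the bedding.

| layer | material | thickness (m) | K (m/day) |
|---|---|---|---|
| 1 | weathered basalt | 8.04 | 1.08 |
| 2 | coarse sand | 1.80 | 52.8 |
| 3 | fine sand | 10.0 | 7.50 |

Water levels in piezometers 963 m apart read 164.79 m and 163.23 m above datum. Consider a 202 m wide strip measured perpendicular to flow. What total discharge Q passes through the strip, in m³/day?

Flow is parallel to layering, so each bed carries its own Darcy discharge and the transmissivities add.
Σ(K_i·b_i) = 1.08×8.04 + 52.8×1.80 + 7.50×10.0 = 178.7 m²/day.
Hydraulic gradient i = (164.79 − 163.23) / 963 = 1.56 / 963 = 0.001620.
Q = Σ(K_i·b_i) · W · i = 178.7 × 202 × 0.001620 = 58.48 m³/day.

58.5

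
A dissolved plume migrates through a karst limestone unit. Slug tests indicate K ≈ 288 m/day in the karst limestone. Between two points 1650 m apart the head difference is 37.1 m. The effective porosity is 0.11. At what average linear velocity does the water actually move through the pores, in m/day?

Hydraulic gradient i = Δh / L = 37.1 / 1650 = 0.02248.
Darcy flux q = K · i = 288.0 × 0.02248 = 6.476 m/day.
Seepage velocity v = q / n_e = 6.476 / 0.11 = 58.87 m/day.

58.9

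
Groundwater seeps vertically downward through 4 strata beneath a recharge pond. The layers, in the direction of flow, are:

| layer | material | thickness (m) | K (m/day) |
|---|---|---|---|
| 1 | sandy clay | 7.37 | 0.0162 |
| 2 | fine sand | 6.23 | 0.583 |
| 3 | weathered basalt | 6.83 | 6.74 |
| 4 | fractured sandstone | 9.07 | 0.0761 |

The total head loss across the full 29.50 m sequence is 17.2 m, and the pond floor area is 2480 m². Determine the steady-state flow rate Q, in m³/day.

Flow is perpendicular to layering, so the layers act in series and the equivalent K is the thickness-weighted harmonic mean.
Total thickness L = 7.37 + 6.23 + 6.83 + 9.07 = 29.50 m.
Σ(b_i/K_i) = 7.37/0.0162 + 6.23/0.583 + 6.83/6.74 + 9.07/0.0761 = 585.8 d.
K_eq = L / Σ(b_i/K_i) = 29.50 / 585.8 = 0.05036 m/day.
Q = K_eq · A · (Δh/L) = 0.05036 × 2480 × (17.2/29.50) = 72.81 m³/day.

72.8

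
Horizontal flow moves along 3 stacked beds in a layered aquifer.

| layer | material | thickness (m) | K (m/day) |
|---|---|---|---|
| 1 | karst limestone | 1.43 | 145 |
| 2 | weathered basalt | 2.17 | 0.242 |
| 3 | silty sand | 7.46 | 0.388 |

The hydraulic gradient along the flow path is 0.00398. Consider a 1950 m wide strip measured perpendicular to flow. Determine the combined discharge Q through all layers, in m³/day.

Flow is parallel to layering, so each bed carries its own Darcy discharge and the transmissivities add.
Σ(K_i·b_i) = 145×1.43 + 0.242×2.17 + 0.388×7.46 = 210.8 m²/day.
Hydraulic gradient i = 0.00398.
Q = Σ(K_i·b_i) · W · i = 210.8 × 1950 × 0.003980 = 1636 m³/day.

1640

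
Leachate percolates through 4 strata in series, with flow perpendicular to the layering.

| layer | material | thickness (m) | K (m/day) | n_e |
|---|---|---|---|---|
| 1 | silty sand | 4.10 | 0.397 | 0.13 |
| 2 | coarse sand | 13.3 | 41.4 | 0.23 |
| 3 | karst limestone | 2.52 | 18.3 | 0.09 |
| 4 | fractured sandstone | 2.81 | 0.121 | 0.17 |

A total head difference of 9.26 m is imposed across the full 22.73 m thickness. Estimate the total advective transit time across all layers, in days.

15.8

With flow normal to the layers, continuity requires the same specific discharge q through every layer.
Σ(b_i/K_i) = 4.10/0.397 + 13.3/41.4 + 2.52/18.3 + 2.81/0.121 = 34.01 d.
q = Δh / Σ(b_i/K_i) = 9.26 / 34.01 = 0.2723 m/day.
In each layer the seepage velocity is v_i = q/n_i, so the layer transit time is t_i = b_i·n_i / q:
  layer 1 (silty sand): t_1 = 4.10 × 0.13 / 0.2723 = 1.958 d
  layer 2 (coarse sand): t_2 = 13.3 × 0.23 / 0.2723 = 11.23 d
  layer 3 (karst limestone): t_3 = 2.52 × 0.09 / 0.2723 = 0.8330 d
  layer 4 (fractured sandstone): t_4 = 2.81 × 0.17 / 0.2723 = 1.754 d
Total t = Σ t_i = 15.78 days.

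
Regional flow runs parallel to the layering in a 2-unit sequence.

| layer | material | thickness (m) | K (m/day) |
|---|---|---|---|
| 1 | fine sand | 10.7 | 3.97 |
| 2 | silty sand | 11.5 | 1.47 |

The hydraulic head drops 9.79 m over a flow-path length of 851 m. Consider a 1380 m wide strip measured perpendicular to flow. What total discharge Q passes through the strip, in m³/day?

943

Flow is parallel to layering, so each bed carries its own Darcy discharge and the transmissivities add.
Σ(K_i·b_i) = 3.97×10.7 + 1.47×11.5 = 59.38 m²/day.
Hydraulic gradient i = Δh / L = 9.79 / 851 = 0.01150.
Q = Σ(K_i·b_i) · W · i = 59.38 × 1380 × 0.01150 = 942.8 m³/day.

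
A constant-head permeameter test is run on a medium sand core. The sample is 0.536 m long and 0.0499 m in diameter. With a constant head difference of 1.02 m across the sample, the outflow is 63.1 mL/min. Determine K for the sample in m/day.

24.4

Cross-sectional area A = π·(d/2)² = π × (0.0499/2)² = 0.001956 m².
Convert discharge: 63.1 mL/min = 1.052e-06 m³/s.
Darcy's law rearranged: K = Q·L / (A·Δh) = 1.052e-06 × 0.536 / (0.001956 × 1.02) = 0.0002826 m/s = 24.42 m/day.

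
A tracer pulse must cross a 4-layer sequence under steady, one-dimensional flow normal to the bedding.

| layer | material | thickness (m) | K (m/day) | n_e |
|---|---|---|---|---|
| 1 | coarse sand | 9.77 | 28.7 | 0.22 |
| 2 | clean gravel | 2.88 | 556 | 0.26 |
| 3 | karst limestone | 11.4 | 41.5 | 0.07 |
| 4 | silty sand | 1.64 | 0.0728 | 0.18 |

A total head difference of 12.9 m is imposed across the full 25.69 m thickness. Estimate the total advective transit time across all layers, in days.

7.16

With flow normal to the layers, continuity requires the same specific discharge q through every layer.
Σ(b_i/K_i) = 9.77/28.7 + 2.88/556 + 11.4/41.5 + 1.64/0.0728 = 23.15 d.
q = Δh / Σ(b_i/K_i) = 12.9 / 23.15 = 0.5573 m/day.
In each layer the seepage velocity is v_i = q/n_i, so the layer transit time is t_i = b_i·n_i / q:
  layer 1 (coarse sand): t_1 = 9.77 × 0.22 / 0.5573 = 3.857 d
  layer 2 (clean gravel): t_2 = 2.88 × 0.26 / 0.5573 = 1.344 d
  layer 3 (karst limestone): t_3 = 11.4 × 0.07 / 0.5573 = 1.432 d
  layer 4 (silty sand): t_4 = 1.64 × 0.18 / 0.5573 = 0.5297 d
Total t = Σ t_i = 7.162 days.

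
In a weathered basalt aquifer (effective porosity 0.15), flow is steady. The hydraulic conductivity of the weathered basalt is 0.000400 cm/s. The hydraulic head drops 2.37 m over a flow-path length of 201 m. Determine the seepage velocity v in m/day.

Convert K: 0.000400 cm/s × 864 = 0.3456 m/day.
Hydraulic gradient i = Δh / L = 2.37 / 201 = 0.01179.
Darcy flux q = K · i = 0.3456 × 0.01179 = 0.004075 m/day.
Seepage velocity v = q / n_e = 0.004075 / 0.15 = 0.02717 m/day.

0.0272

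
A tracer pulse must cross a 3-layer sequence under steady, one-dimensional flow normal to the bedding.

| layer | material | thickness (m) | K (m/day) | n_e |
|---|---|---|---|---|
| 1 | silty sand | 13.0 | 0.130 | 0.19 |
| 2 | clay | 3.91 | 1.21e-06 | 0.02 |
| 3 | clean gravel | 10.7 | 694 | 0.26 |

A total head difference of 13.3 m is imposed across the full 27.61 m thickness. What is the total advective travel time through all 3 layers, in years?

With flow normal to the layers, continuity requires the same specific discharge q through every layer.
Σ(b_i/K_i) = 13.0/0.130 + 3.91/1.21e-06 + 10.7/694 = 3.232e+06 d.
q = Δh / Σ(b_i/K_i) = 13.3 / 3.232e+06 = 4.116e-06 m/day.
In each layer the seepage velocity is v_i = q/n_i, so the layer transit time is t_i = b_i·n_i / q:
  layer 1 (silty sand): t_1 = 13.0 × 0.19 / 4.116e-06 = 6.001e+05 d
  layer 2 (clay): t_2 = 3.91 × 0.02 / 4.116e-06 = 19000 d
  layer 3 (clean gravel): t_3 = 10.7 × 0.26 / 4.116e-06 = 6.759e+05 d
Total t = Σ t_i = 1.295e+06 days = 3546 years.

3550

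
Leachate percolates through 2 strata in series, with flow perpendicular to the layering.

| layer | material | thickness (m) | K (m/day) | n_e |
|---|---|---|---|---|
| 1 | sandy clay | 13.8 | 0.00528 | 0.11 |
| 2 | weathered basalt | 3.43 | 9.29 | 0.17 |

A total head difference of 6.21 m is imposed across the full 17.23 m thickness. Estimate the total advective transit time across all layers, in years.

2.42

With flow normal to the layers, continuity requires the same specific discharge q through every layer.
Σ(b_i/K_i) = 13.8/0.00528 + 3.43/9.29 = 2614 d.
q = Δh / Σ(b_i/K_i) = 6.21 / 2614 = 0.002376 m/day.
In each layer the seepage velocity is v_i = q/n_i, so the layer transit time is t_i = b_i·n_i / q:
  layer 1 (sandy clay): t_1 = 13.8 × 0.11 / 0.002376 = 639.0 d
  layer 2 (weathered basalt): t_2 = 3.43 × 0.17 / 0.002376 = 245.4 d
Total t = Σ t_i = 884.4 days = 2.421 years.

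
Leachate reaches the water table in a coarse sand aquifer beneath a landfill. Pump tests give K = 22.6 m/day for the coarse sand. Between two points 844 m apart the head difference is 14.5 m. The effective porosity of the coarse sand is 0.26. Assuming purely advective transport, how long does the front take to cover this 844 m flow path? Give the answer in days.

Hydraulic gradient i = Δh / L = 14.5 / 844 = 0.01718.
Darcy flux q = K · i = 22.60 × 0.01718 = 0.3883 m/day.
Seepage velocity v = q / n_e = 0.3883 / 0.26 = 1.493 m/day.
Travel time t = L / v = 844 / 1.493 = 565.2 days.

565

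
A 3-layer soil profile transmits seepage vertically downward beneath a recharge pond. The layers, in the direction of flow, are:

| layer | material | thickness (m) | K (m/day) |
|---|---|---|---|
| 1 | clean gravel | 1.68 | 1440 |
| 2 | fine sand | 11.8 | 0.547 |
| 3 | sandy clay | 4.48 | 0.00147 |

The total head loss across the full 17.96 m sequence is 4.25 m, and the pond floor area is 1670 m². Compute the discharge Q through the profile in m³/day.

Flow is perpendicular to layering, so the layers act in series and the equivalent K is the thickness-weighted harmonic mean.
Total thickness L = 1.68 + 11.8 + 4.48 = 17.96 m.
Σ(b_i/K_i) = 1.68/1440 + 11.8/0.547 + 4.48/0.00147 = 3069 d.
K_eq = L / Σ(b_i/K_i) = 17.96 / 3069 = 0.005852 m/day.
Q = K_eq · A · (Δh/L) = 0.005852 × 1670 × (4.25/17.96) = 2.312 m³/day.

2.31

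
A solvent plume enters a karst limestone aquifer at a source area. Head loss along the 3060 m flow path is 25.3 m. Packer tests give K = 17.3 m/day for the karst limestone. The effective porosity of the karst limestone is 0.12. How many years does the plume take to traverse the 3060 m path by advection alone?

Hydraulic gradient i = Δh / L = 25.3 / 3060 = 0.008268.
Darcy flux q = K · i = 17.30 × 0.008268 = 0.1430 m/day.
Seepage velocity v = q / n_e = 0.1430 / 0.12 = 1.192 m/day.
Travel time t = L / v = 3060 / 1.192 = 2567 days = 7.029 years.

7.03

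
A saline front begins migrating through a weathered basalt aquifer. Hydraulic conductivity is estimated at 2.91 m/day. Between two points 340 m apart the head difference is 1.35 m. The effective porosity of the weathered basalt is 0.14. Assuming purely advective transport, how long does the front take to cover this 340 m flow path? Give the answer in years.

11.3

Hydraulic gradient i = Δh / L = 1.35 / 340 = 0.003971.
Darcy flux q = K · i = 2.910 × 0.003971 = 0.01155 m/day.
Seepage velocity v = q / n_e = 0.01155 / 0.14 = 0.08253 m/day.
Travel time t = L / v = 340 / 0.08253 = 4120 days = 11.28 years.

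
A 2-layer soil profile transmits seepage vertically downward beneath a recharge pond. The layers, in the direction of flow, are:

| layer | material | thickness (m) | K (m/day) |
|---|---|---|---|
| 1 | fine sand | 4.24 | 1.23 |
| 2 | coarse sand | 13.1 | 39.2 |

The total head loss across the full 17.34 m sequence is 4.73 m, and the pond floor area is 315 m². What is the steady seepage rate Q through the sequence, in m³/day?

394

Flow is perpendicular to layering, so the layers act in series and the equivalent K is the thickness-weighted harmonic mean.
Total thickness L = 4.24 + 13.1 = 17.34 m.
Σ(b_i/K_i) = 4.24/1.23 + 13.1/39.2 = 3.781 d.
K_eq = L / Σ(b_i/K_i) = 17.34 / 3.781 = 4.586 m/day.
Q = K_eq · A · (Δh/L) = 4.586 × 315 × (4.73/17.34) = 394.0 m³/day.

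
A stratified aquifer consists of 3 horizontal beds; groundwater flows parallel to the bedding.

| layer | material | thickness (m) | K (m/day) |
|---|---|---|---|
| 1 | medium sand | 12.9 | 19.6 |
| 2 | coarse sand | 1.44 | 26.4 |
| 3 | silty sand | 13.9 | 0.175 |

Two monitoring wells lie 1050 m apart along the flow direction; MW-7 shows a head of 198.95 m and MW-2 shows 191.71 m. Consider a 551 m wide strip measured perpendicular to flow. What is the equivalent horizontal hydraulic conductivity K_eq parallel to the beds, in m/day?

10.4

Flow is parallel to layering, so each bed carries its own Darcy discharge and the transmissivities add.
Σ(K_i·b_i) = 19.6×12.9 + 26.4×1.44 + 0.175×13.9 = 293.3 m²/day.
Total thickness b = 28.24 m, so K_eq = Σ(K_i·b_i)/b = 10.39 m/day.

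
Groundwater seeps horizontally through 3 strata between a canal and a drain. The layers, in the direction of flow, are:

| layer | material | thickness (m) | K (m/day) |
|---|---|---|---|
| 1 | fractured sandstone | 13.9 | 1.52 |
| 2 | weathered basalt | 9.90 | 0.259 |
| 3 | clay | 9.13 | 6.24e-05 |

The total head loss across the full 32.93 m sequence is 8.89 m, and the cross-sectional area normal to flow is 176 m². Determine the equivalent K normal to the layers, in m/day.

Flow is perpendicular to layering, so the layers act in series and the equivalent K is the thickness-weighted harmonic mean.
Total thickness L = 13.9 + 9.90 + 9.13 = 32.93 m.
Σ(b_i/K_i) = 13.9/1.52 + 9.90/0.259 + 9.13/6.24e-05 = 1.464e+05 d.
K_eq = L / Σ(b_i/K_i) = 32.93 / 1.464e+05 = 0.0002250 m/day.

0.000225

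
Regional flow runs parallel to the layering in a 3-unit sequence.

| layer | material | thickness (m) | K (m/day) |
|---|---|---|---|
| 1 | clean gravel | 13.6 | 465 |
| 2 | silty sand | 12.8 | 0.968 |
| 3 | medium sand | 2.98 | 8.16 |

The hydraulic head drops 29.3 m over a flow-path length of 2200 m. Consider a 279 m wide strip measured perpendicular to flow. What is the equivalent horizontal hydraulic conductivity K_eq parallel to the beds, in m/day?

216

Flow is parallel to layering, so each bed carries its own Darcy discharge and the transmissivities add.
Σ(K_i·b_i) = 465×13.6 + 0.968×12.8 + 8.16×2.98 = 6361 m²/day.
Total thickness b = 29.38 m, so K_eq = Σ(K_i·b_i)/b = 216.5 m/day.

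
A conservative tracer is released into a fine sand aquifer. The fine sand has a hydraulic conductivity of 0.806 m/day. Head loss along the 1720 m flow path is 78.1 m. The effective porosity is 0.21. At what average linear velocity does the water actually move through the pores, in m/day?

Hydraulic gradient i = Δh / L = 78.1 / 1720 = 0.04541.
Darcy flux q = K · i = 0.8060 × 0.04541 = 0.03660 m/day.
Seepage velocity v = q / n_e = 0.03660 / 0.21 = 0.1743 m/day.

0.174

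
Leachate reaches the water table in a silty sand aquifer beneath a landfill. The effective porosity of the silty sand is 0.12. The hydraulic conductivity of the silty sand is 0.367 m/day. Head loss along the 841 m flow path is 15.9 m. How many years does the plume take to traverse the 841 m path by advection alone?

39.8

Hydraulic gradient i = Δh / L = 15.9 / 841 = 0.01891.
Darcy flux q = K · i = 0.3670 × 0.01891 = 0.006939 m/day.
Seepage velocity v = q / n_e = 0.006939 / 0.12 = 0.05782 m/day.
Travel time t = L / v = 841 / 0.05782 = 14545 days = 39.82 years.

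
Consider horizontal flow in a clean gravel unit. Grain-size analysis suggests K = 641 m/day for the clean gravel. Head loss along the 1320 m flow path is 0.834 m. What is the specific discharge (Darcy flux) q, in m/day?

Hydraulic gradient i = Δh / L = 0.834 / 1320 = 0.0006318.
Specific discharge q = K · i = 641.0 × 0.0006318 = 0.4050 m/day.

0.405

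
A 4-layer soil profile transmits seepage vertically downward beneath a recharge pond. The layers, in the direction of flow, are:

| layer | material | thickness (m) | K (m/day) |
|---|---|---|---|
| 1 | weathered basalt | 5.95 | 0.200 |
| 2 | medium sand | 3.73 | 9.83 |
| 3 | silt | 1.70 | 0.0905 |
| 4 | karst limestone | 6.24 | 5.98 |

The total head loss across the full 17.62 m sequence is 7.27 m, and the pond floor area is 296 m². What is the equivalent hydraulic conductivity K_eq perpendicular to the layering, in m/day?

0.353

Flow is perpendicular to layering, so the layers act in series and the equivalent K is the thickness-weighted harmonic mean.
Total thickness L = 5.95 + 3.73 + 1.70 + 6.24 = 17.62 m.
Σ(b_i/K_i) = 5.95/0.200 + 3.73/9.83 + 1.70/0.0905 + 6.24/5.98 = 49.96 d.
K_eq = L / Σ(b_i/K_i) = 17.62 / 49.96 = 0.3527 m/day.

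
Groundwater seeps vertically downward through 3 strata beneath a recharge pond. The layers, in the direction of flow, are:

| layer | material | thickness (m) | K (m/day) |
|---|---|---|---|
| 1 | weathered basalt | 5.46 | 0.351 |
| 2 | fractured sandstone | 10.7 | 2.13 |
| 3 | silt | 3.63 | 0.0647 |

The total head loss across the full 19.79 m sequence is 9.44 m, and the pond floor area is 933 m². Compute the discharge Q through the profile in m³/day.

115

Flow is perpendicular to layering, so the layers act in series and the equivalent K is the thickness-weighted harmonic mean.
Total thickness L = 5.46 + 10.7 + 3.63 = 19.79 m.
Σ(b_i/K_i) = 5.46/0.351 + 10.7/2.13 + 3.63/0.0647 = 76.68 d.
K_eq = L / Σ(b_i/K_i) = 19.79 / 76.68 = 0.2581 m/day.
Q = K_eq · A · (Δh/L) = 0.2581 × 933 × (9.44/19.79) = 114.9 m³/day.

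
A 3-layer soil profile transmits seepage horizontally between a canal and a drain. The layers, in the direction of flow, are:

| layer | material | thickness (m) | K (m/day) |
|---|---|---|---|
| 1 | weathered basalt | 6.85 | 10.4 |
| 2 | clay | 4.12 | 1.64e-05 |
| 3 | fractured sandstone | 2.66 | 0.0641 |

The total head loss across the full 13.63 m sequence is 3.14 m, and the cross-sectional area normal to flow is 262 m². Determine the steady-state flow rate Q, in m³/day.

0.00327

Flow is perpendicular to layering, so the layers act in series and the equivalent K is the thickness-weighted harmonic mean.
Total thickness L = 6.85 + 4.12 + 2.66 = 13.63 m.
Σ(b_i/K_i) = 6.85/10.4 + 4.12/1.64e-05 + 2.66/0.0641 = 2.513e+05 d.
K_eq = L / Σ(b_i/K_i) = 13.63 / 2.513e+05 = 5.425e-05 m/day.
Q = K_eq · A · (Δh/L) = 5.425e-05 × 262 × (3.14/13.63) = 0.003274 m³/day.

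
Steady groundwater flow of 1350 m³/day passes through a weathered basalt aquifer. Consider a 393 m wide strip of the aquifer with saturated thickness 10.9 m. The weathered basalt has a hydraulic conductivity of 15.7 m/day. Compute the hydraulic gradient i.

0.0201

Cross-sectional area A = 393 × 10.9 = 4284 m².
From Q = K·A·i, i = Q / (K·A) = 1350 / (15.70 × 4284) = 0.02007.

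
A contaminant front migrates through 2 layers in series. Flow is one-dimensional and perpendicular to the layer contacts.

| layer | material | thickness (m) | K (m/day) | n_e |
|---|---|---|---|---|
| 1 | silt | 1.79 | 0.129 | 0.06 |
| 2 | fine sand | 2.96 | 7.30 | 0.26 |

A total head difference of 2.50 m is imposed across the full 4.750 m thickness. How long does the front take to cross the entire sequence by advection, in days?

With flow normal to the layers, continuity requires the same specific discharge q through every layer.
Σ(b_i/K_i) = 1.79/0.129 + 2.96/7.30 = 14.28 d.
q = Δh / Σ(b_i/K_i) = 2.50 / 14.28 = 0.1751 m/day.
In each layer the seepage velocity is v_i = q/n_i, so the layer transit time is t_i = b_i·n_i / q:
  layer 1 (silt): t_1 = 1.79 × 0.06 / 0.1751 = 0.6135 d
  layer 2 (fine sand): t_2 = 2.96 × 0.26 / 0.1751 = 4.396 d
Total t = Σ t_i = 5.010 days.

5.01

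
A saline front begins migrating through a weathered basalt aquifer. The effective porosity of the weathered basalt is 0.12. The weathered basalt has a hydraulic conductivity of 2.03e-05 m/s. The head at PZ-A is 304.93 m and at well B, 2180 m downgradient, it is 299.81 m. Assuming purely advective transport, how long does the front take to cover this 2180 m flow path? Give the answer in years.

Convert K: 2.03e-05 m/s × 86400 = 1.754 m/day.
Hydraulic gradient i = (304.93 − 299.81) / 2180 = 5.12 / 2180 = 0.002349.
Darcy flux q = K · i = 1.754 × 0.002349 = 0.004119 m/day.
Seepage velocity v = q / n_e = 0.004119 / 0.12 = 0.03433 m/day.
Travel time t = L / v = 2180 / 0.03433 = 63506 days = 173.9 years.

174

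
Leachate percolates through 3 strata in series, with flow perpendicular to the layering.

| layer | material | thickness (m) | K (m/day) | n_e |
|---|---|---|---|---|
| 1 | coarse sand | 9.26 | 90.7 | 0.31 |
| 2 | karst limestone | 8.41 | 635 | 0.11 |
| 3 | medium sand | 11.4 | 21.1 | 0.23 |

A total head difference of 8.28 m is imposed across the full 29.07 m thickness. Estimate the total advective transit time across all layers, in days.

With flow normal to the layers, continuity requires the same specific discharge q through every layer.
Σ(b_i/K_i) = 9.26/90.7 + 8.41/635 + 11.4/21.1 = 0.6556 d.
q = Δh / Σ(b_i/K_i) = 8.28 / 0.6556 = 12.63 m/day.
In each layer the seepage velocity is v_i = q/n_i, so the layer transit time is t_i = b_i·n_i / q:
  layer 1 (coarse sand): t_1 = 9.26 × 0.31 / 12.63 = 0.2273 d
  layer 2 (karst limestone): t_2 = 8.41 × 0.11 / 12.63 = 0.07325 d
  layer 3 (medium sand): t_3 = 11.4 × 0.23 / 12.63 = 0.2076 d
Total t = Σ t_i = 0.5082 days.

0.508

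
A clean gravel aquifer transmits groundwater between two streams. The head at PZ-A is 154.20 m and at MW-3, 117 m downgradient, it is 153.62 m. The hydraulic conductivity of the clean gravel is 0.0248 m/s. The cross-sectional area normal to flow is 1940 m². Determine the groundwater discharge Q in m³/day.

20600

Convert K: 0.0248 m/s × 86400 = 2143 m/day.
Hydraulic gradient i = (154.20 − 153.62) / 117 = 0.58 / 117 = 0.004957.
Darcy's law: Q = K · A · i = 2143 × 1940 × 0.004957 = 20607 m³/day.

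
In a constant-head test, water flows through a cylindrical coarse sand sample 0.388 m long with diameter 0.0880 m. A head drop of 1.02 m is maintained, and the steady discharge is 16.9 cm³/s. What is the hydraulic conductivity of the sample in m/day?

Cross-sectional area A = π·(d/2)² = π × (0.0880/2)² = 0.006082 m².
Convert discharge: 16.9 cm³/s = 1.690e-05 m³/s.
Darcy's law rearranged: K = Q·L / (A·Δh) = 1.690e-05 × 0.388 / (0.006082 × 1.02) = 0.001057 m/s = 91.32 m/day.

91.3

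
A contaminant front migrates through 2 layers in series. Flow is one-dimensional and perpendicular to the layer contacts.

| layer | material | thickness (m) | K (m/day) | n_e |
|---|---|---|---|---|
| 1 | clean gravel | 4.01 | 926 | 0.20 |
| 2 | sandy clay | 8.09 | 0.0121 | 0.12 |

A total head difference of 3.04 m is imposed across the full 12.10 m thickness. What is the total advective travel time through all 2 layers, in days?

390

With flow normal to the layers, continuity requires the same specific discharge q through every layer.
Σ(b_i/K_i) = 4.01/926 + 8.09/0.0121 = 668.6 d.
q = Δh / Σ(b_i/K_i) = 3.04 / 668.6 = 0.004547 m/day.
In each layer the seepage velocity is v_i = q/n_i, so the layer transit time is t_i = b_i·n_i / q:
  layer 1 (clean gravel): t_1 = 4.01 × 0.20 / 0.004547 = 176.4 d
  layer 2 (sandy clay): t_2 = 8.09 × 0.12 / 0.004547 = 213.5 d
Total t = Σ t_i = 389.9 days.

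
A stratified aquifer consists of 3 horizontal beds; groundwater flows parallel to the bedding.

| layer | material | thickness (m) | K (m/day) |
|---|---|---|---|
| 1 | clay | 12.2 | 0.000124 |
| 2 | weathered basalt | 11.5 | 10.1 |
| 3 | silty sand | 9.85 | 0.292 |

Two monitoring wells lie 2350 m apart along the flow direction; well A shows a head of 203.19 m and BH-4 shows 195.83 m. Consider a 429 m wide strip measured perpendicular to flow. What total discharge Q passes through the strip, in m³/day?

Flow is parallel to layering, so each bed carries its own Darcy discharge and the transmissivities add.
Σ(K_i·b_i) = 0.000124×12.2 + 10.1×11.5 + 0.292×9.85 = 119.0 m²/day.
Hydraulic gradient i = (203.19 − 195.83) / 2350 = 7.36 / 2350 = 0.003132.
Q = Σ(K_i·b_i) · W · i = 119.0 × 429 × 0.003132 = 159.9 m³/day.

160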